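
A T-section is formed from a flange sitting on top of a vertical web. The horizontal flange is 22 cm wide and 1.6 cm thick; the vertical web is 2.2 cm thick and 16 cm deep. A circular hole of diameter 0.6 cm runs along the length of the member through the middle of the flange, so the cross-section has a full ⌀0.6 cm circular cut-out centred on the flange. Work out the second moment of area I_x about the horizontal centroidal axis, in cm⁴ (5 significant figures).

Treat the section as a set of non-overlapping primitives; coordinates are from the bounding-box lower-left.
Flange: 22 × 1.6, A = 35.2 cm², y = 16.8 cm, Ī = 7.509333 cm⁴.
Web: 2.2 × 16, A = 35.2 cm², y = 8 cm, Ī = 750.9333 cm⁴.
Hole (subtracted): ⌀0.6, A = 0.2827433 cm², y = 16.8 cm, Ī = 0.006361725 cm⁴.
Centroid: ȳ = ΣA·y / ΣA = 12.38226 cm.
Transfer each piece to the horizontal centroidal axis using Ī + A·d² with d = y − 12.38226:
  flange: d = 4.417743 cm → contributes +694.4884 cm⁴
  web: d = -4.382257 cm → contributes +1426.92 cm⁴
  hole: d = 4.417743 cm → contributes −5.524508 cm⁴
Total I = 2115.884 cm⁴.

I_x ≈ 2115.9 cm⁴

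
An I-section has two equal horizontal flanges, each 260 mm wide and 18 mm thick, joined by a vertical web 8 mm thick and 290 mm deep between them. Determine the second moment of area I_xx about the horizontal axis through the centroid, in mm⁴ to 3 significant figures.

Break the section into simple shapes (no overlaps), measuring from the bottom-left corner of the bounding box.
Bottom flange: 260 × 18, A = 4 680 mm², y = 9 mm, Ī = 126 360 mm⁴.
Web: 8 × 290, A = 2 320 mm², y = 163 mm, Ī = 16 259 333 mm⁴.
Top flange: 260 × 18, A = 4 680 mm², y = 317 mm, Ī = 126 360 mm⁴.
By symmetry the centroid is at mid-height, ȳ = 163 mm.
Transfer each piece to the horizontal axis through the centroid using Ī + A·d² with d = y − 163:
  bottom flange: d = -154 mm → contributes +111 117 240 mm⁴
  web: d = 0 mm → contributes +16 259 333 mm⁴
  top flange: d = 154 mm → contributes +111 117 240 mm⁴
Total I = 238 493 813 mm⁴.

I_xx ≈ 2.38 × 10⁸ mm⁴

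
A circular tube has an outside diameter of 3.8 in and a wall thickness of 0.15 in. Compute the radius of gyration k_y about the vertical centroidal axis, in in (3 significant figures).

k_y ≈ 1.29 in

Split into non-overlapping primitives; take the origin at the lower-left of the bounding box.
Outer circle: ⌀3.8, A = 11.341 in², x = 1.9 in, Ī = 10.235 in⁴.
Bore (subtracted): ⌀3.5, A = 9.6211 in², x = 1.9 in, Ī = 7.3662 in⁴.
By symmetry the centroid is at mid-width, x̄ = 1.9 in.
All pieces are centred on the vertical centroidal axis, so I = ΣĪ (holes subtracted) = 2.8692 in⁴.
Radius of gyration: k = √(I/A) = √(2.8692 / 1.72) = 1.2916 in.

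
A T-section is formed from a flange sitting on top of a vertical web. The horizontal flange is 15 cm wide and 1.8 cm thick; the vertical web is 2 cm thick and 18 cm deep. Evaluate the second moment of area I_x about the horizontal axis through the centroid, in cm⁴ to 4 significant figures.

Break the section into simple shapes (no overlaps), measuring from the bottom-left corner of the bounding box.
Flange: 15 × 1.8, A = 27 cm², y = 18.9 cm, Ī = 7.29 cm⁴.
Web: 2 × 18, A = 36 cm², y = 9 cm, Ī = 972 cm⁴.
Centroid: ȳ = ΣA·y / ΣA = 13.2429 cm.
Transfer each piece to the horizontal axis through the centroid using Ī + A·d² with d = y − 13.2429:
  flange: d = 5.65714 cm → contributes +871.378 cm⁴
  web: d = -4.24286 cm → contributes +1620.07 cm⁴
Total I = 2491.44 cm⁴.

I_x ≈ 2491 cm⁴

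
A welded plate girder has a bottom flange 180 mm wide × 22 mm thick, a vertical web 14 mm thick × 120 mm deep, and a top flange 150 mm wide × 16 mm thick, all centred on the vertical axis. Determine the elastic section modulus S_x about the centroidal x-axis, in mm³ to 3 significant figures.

Treat the section as a set of non-overlapping primitives; coordinates are from the bounding-box lower-left.
Bottom plate: 180 × 22, A = 3 960 mm², y = 11 mm, Ī = 159 720 mm⁴.
Web plate: 14 × 120, A = 1 680 mm², y = 82 mm, Ī = 2 016 000 mm⁴.
Top plate: 150 × 16, A = 2 400 mm², y = 150 mm, Ī = 51 200 mm⁴.
Centroid: ȳ = ΣA·y / ΣA = 67.328 mm.
Transfer each piece to the centroidal x-axis using Ī + A·d² with d = y − 67.328:
  bottom plate: d = -56.328 mm → contributes +12 724 340 mm⁴
  web plate: d = 14.672 mm → contributes +2 377 632 mm⁴
  top plate: d = 82.672 mm → contributes +16 454 241 mm⁴
Total I = 31 556 213 mm⁴.
Extreme fibre distance c = 90.672 mm; S = I/c = 348 027 mm³.

S_x ≈ 3.48 × 10⁵ mm³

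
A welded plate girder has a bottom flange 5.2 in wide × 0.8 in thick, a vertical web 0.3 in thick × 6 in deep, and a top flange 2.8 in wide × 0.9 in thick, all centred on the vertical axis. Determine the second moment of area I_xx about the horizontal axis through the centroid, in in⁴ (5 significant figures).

I_xx ≈ 80.373 in⁴

Split into non-overlapping primitives; take the origin at the lower-left of the bounding box.
Bottom plate: 5.2 × 0.8, A = 4.16 in², y = 0.4 in, Ī = 0.2218667 in⁴.
Web plate: 0.3 × 6, A = 1.8 in², y = 3.8 in, Ī = 5.4 in⁴.
Top plate: 2.8 × 0.9, A = 2.52 in², y = 7.25 in, Ī = 0.1701 in⁴.
Centroid: ȳ = ΣA·y / ΣA = 3.157311 in.
Transfer each piece to the horizontal axis through the centroid using Ī + A·d² with d = y − 3.157311:
  bottom plate: d = -2.757311 in → contributes +31.84937 in⁴
  web plate: d = 0.6426887 in → contributes +6.143488 in⁴
  top plate: d = 4.092689 in → contributes +42.38035 in⁴
Total I = 80.37321 in⁴.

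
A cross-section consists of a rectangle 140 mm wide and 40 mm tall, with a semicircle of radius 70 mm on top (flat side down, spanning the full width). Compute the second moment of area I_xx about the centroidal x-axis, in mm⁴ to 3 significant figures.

I_xx ≈ 1.14 × 10⁷ mm⁴

Decompose the section into non-overlapping parts with the origin at the bottom-left of its bounding rectangle.
Rectangular body: 140 × 40, A = 5 600 mm², y = 20 mm, Ī = 746 667 mm⁴.
Semicircular cap: semicircle r = 70, A = 7696.9 mm², y = 69.709 mm, Ī = 2 635 265 mm⁴.
Centroid: ȳ = ΣA·y / ΣA = 48.774 mm.
Transfer each piece to the centroidal x-axis using Ī + A·d² with d = y − 48.774:
  rectangular body: d = -28.774 mm → contributes +5 383 139 mm⁴
  semicircular cap: d = 20.935 mm → contributes +6 008 602 mm⁴
Total I = 11 391 741 mm⁴.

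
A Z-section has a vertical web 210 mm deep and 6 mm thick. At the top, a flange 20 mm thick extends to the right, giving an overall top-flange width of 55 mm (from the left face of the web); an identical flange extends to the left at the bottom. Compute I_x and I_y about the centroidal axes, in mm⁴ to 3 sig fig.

I_x ≈ 2.24 × 10⁷ mm⁴, I_y ≈ 1.88 × 10⁶ mm⁴

Decompose the section into non-overlapping parts with the origin at the bottom-left of its bounding rectangle.
Web: 6 × 210, A = 1 260 mm², y = 105 mm, Ī = 4 630 500 mm⁴.
Top flange (beyond web): 49 × 20, A = 980 mm², y = 200 mm, Ī = 32 667 mm⁴.
Bottom flange (beyond web): 49 × 20, A = 980 mm², y = 10 mm, Ī = 32 667 mm⁴.
Centroid: ȳ = ΣA·y / ΣA = 105 mm.
Transfer each piece to the centroidal x-axis using Ī + A·d² with d = y − 105:
  web: d = 0 mm → contributes +4 630 500 mm⁴
  top flange (beyond web): d = 95 mm → contributes +8 877 167 mm⁴
  bottom flange (beyond web): d = -95 mm → contributes +8 877 167 mm⁴
Total I = 22 384 833 mm⁴.
For the y-axis: x̄ = 52 mm.
Repeating about the centroidal y-axis gives I_y = 1 878 193 mm⁴.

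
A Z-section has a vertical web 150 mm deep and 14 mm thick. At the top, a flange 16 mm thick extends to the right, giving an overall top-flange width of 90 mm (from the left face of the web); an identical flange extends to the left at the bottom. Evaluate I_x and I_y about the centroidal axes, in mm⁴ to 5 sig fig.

Treat the section as a set of non-overlapping primitives; coordinates are from the bounding-box lower-left.
Web: 14 × 150, A = 2 100 mm², y = 75 mm, Ī = 3 937 500 mm⁴.
Top flange (beyond web): 76 × 16, A = 1 216 mm², y = 142 mm, Ī = 25941.33 mm⁴.
Bottom flange (beyond web): 76 × 16, A = 1 216 mm², y = 8 mm, Ī = 25941.33 mm⁴.
Centroid: ȳ = ΣA·y / ΣA = 75 mm.
Transfer each piece to the centroidal x-axis using Ī + A·d² with d = y − 75:
  web: d = 0 mm → contributes +3 937 500 mm⁴
  top flange (beyond web): d = 67 mm → contributes +5 484 565 mm⁴
  bottom flange (beyond web): d = -67 mm → contributes +5 484 565 mm⁴
Total I = 14 906 631 mm⁴.
For the y-axis: x̄ = 83 mm.
Repeating about the centroidal y-axis gives I_y = 6 129 703 mm⁴.

I_x ≈ 1.4907 × 10⁷ mm⁴, I_y ≈ 6.1297 × 10⁶ mm⁴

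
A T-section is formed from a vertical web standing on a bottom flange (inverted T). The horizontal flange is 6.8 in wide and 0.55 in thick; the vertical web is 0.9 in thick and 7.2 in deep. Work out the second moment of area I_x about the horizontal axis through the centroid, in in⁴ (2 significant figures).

I_x ≈ 64 in⁴

Treat the section as a set of non-overlapping primitives; coordinates are from the bounding-box lower-left.
Flange: 6.8 × 0.55, A = 3.74 in², y = 0.275 in, Ī = 0.09428 in⁴.
Web: 0.9 × 7.2, A = 6.48 in², y = 4.15 in, Ī = 27.99 in⁴.
Centroid: ȳ = ΣA·y / ΣA = 2.732 in.
Transfer each piece to the horizontal axis through the centroid using Ī + A·d² with d = y − 2.732:
  flange: d = -2.457 in → contributes +22.67 in⁴
  web: d = 1.418 in → contributes +41.02 in⁴
Total I = 63.7 in⁴.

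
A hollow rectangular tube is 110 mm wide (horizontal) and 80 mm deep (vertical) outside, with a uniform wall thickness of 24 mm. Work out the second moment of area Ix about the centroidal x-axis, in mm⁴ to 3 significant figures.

Ix ≈ 4.52 × 10⁶ mm⁴

Split into non-overlapping primitives; take the origin at the lower-left of the bounding box.
Outer rectangle: 110 × 80, A = 8 800 mm², y = 40 mm, Ī = 4 693 333 mm⁴.
Inner void (subtracted): 62 × 32, A = 1 984 mm², y = 40 mm, Ī = 169 301 mm⁴.
By symmetry the centroid is at mid-height, ȳ = 40 mm.
All pieces are centred on the centroidal x-axis, so I = ΣĪ (holes subtracted) = 4 524 032 mm⁴.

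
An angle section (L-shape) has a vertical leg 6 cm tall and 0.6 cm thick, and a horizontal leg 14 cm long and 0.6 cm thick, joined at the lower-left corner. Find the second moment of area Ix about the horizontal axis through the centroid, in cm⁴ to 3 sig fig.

Ix ≈ 29.2 cm⁴

Split into non-overlapping primitives; take the origin at the lower-left of the bounding box.
Vertical leg: 0.6 × 6, A = 3.6 cm², y = 3 cm, Ī = 10.8 cm⁴.
Horizontal leg (remainder): 13.4 × 0.6, A = 8.04 cm², y = 0.3 cm, Ī = 0.2412 cm⁴.
Centroid: ȳ = ΣA·y / ΣA = 1.1351 cm.
Transfer each piece to the horizontal axis through the centroid using Ī + A·d² with d = y − 1.1351:
  vertical leg: d = 1.8649 cm → contributes +23.321 cm⁴
  horizontal leg (remainder): d = -0.83505 cm → contributes +5.8476 cm⁴
Total I = 29.168 cm⁴.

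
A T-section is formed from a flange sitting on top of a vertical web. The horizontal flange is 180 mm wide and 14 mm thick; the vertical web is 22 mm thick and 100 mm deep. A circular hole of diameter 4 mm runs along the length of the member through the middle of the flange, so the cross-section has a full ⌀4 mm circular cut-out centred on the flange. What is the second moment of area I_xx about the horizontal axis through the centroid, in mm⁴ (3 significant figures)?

Decompose the section into non-overlapping parts with the origin at the bottom-left of its bounding rectangle.
Flange: 180 × 14, A = 2 520 mm², y = 107 mm, Ī = 41 160 mm⁴.
Web: 22 × 100, A = 2 200 mm², y = 50 mm, Ī = 1 833 333 mm⁴.
Hole (subtracted): ⌀4, A = 12.566 mm², y = 107 mm, Ī = 12.566 mm⁴.
Centroid: ȳ = ΣA·y / ΣA = 80.361 mm.
Transfer each piece to the horizontal axis through the centroid using Ī + A·d² with d = y − 80.361:
  flange: d = 26.639 mm → contributes +1 829 406 mm⁴
  web: d = -30.361 mm → contributes +3 861 310 mm⁴
  hole: d = 26.639 mm → contributes −8929.9 mm⁴
Total I = 5 681 785 mm⁴.

I_xx ≈ 5.68 × 10⁶ mm⁴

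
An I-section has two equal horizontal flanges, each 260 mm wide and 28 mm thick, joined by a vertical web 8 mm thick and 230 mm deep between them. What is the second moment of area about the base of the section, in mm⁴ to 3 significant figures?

I_base ≈ 5.87 × 10⁸ mm⁴

Split into non-overlapping primitives; take the origin at the lower-left of the bounding box.
Bottom flange: 260 × 28, A = 7 280 mm², y = 14 mm, Ī = 475 627 mm⁴.
Web: 8 × 230, A = 1 840 mm², y = 143 mm, Ī = 8 111 333 mm⁴.
Top flange: 260 × 28, A = 7 280 mm², y = 272 mm, Ī = 475 627 mm⁴.
Transfer each piece to a horizontal axis along the bottom face using Ī + A·d² with d = y − 0:
  bottom flange: d = 14 mm → contributes +1 902 507 mm⁴
  web: d = 143 mm → contributes +45 737 493 mm⁴
  top flange: d = 272 mm → contributes +539 079 147 mm⁴
Total I = 586 719 147 mm⁴.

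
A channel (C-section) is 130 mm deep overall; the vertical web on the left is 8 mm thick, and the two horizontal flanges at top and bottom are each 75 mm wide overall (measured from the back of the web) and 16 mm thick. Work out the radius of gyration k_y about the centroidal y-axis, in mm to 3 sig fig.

k_y ≈ 23.7 mm

Split into non-overlapping primitives; take the origin at the lower-left of the bounding box.
Web: 8 × 130, A = 1 040 mm², x = 4 mm, Ī = 5546.7 mm⁴.
Top flange (beyond web): 67 × 16, A = 1 072 mm², x = 41.5 mm, Ī = 401 017 mm⁴.
Bottom flange (beyond web): 67 × 16, A = 1 072 mm², x = 41.5 mm, Ī = 401 017 mm⁴.
Centroid: x̄ = ΣA·x / ΣA = 29.251 mm.
Transfer each piece to the centroidal y-axis using Ī + A·d² with d = x − 29.251:
  web: d = -25.251 mm → contributes +668 678 mm⁴
  top flange (beyond web): d = 12.249 mm → contributes +561 851 mm⁴
  bottom flange (beyond web): d = 12.249 mm → contributes +561 851 mm⁴
Total I = 1 792 380 mm⁴.
Radius of gyration: k = √(I/A) = √(1 792 380 / 3 184) = 23.726 mm.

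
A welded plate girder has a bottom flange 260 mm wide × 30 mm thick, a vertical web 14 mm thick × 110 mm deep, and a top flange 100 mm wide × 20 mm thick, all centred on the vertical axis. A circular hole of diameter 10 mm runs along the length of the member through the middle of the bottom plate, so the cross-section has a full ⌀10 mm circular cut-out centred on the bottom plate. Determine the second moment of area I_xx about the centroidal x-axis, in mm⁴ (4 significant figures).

I_xx ≈ 3.353 × 10⁷ mm⁴

Break the section into simple shapes (no overlaps), measuring from the bottom-left corner of the bounding box.
Bottom plate: 260 × 30, A = 7 800 mm², y = 15 mm, Ī = 585 000 mm⁴.
Web plate: 14 × 110, A = 1 540 mm², y = 85 mm, Ī = 1 552 833 mm⁴.
Top plate: 100 × 20, A = 2 000 mm², y = 150 mm, Ī = 66666.7 mm⁴.
Hole (subtracted): ⌀10, A = 78.5398 mm², y = 15 mm, Ī = 490.874 mm⁴.
Centroid: ȳ = ΣA·y / ΣA = 48.548 mm.
Transfer each piece to the centroidal x-axis using Ī + A·d² with d = y − 48.548:
  bottom plate: d = -33.548 mm → contributes +9 363 678 mm⁴
  web plate: d = 36.452 mm → contributes +3 599 100 mm⁴
  top plate: d = 101.452 mm → contributes +20 651 664 mm⁴
  hole: d = -33.548 mm → contributes −88885.2 mm⁴
Total I = 33 525 557 mm⁴.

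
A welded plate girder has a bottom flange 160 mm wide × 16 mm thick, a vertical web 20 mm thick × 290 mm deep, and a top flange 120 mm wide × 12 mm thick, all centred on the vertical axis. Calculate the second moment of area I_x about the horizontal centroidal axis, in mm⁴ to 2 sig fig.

I_x ≈ 1.3 × 10⁸ mm⁴

Break the section into simple shapes (no overlaps), measuring from the bottom-left corner of the bounding box.
Bottom plate: 160 × 16, A = 2 560 mm², y = 8 mm, Ī = 54 613 mm⁴.
Web plate: 20 × 290, A = 5 800 mm², y = 161 mm, Ī = 40 648 333 mm⁴.
Top plate: 120 × 12, A = 1 440 mm², y = 312 mm, Ī = 17 280 mm⁴.
Centroid: ȳ = ΣA·y / ΣA = 143.2 mm.
Transfer each piece to the horizontal centroidal axis using Ī + A·d² with d = y − 143.2:
  bottom plate: d = -135.2 mm → contributes +46 863 084 mm⁴
  web plate: d = 17.78 mm → contributes +42 481 794 mm⁴
  top plate: d = 168.8 mm → contributes +41 037 913 mm⁴
Total I = 130 382 791 mm⁴.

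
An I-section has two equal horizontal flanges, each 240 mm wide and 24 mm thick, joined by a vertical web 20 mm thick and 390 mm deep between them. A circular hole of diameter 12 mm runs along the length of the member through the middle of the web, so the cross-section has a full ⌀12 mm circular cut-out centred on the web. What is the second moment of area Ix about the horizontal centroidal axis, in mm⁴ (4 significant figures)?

Treat the section as a set of non-overlapping primitives; coordinates are from the bounding-box lower-left.
Bottom flange: 240 × 24, A = 5 760 mm², y = 12 mm, Ī = 276 480 mm⁴.
Web: 20 × 390, A = 7 800 mm², y = 219 mm, Ī = 98 865 000 mm⁴.
Top flange: 240 × 24, A = 5 760 mm², y = 426 mm, Ī = 276 480 mm⁴.
Hole (subtracted): ⌀12, A = 113.097 mm², y = 219 mm, Ī = 1017.88 mm⁴.
By symmetry the centroid is at mid-height, ȳ = 219 mm.
Transfer each piece to the horizontal centroidal axis using Ī + A·d² with d = y − 219:
  bottom flange: d = -207 mm → contributes +247 086 720 mm⁴
  web: d = 0 mm → contributes +98 865 000 mm⁴
  top flange: d = 207 mm → contributes +247 086 720 mm⁴
  hole: d = 0 mm → contributes −1017.88 mm⁴
Total I = 593 037 422 mm⁴.

Ix ≈ 5.930 × 10⁸ mm⁴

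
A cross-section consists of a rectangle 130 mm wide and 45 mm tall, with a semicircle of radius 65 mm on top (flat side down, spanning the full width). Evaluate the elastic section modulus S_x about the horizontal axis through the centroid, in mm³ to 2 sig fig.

S_x ≈ 1.8 × 10⁵ mm³

Break the section into simple shapes (no overlaps), measuring from the bottom-left corner of the bounding box.
Rectangular body: 130 × 45, A = 5 850 mm², y = 22.5 mm, Ī = 987 188 mm⁴.
Semicircular cap: semicircle r = 65, A = 6 637 mm², y = 72.59 mm, Ī = 1 959 230 mm⁴.
Centroid: ȳ = ΣA·y / ΣA = 49.12 mm.
Transfer each piece to the horizontal axis through the centroid using Ī + A·d² with d = y − 49.12:
  rectangular body: d = -26.62 mm → contributes +5 132 977 mm⁴
  semicircular cap: d = 23.47 mm → contributes +5 613 634 mm⁴
Total I = 10 746 610 mm⁴.
Extreme fibre distance c = 60.88 mm; S = I/c = 176 524 mm³.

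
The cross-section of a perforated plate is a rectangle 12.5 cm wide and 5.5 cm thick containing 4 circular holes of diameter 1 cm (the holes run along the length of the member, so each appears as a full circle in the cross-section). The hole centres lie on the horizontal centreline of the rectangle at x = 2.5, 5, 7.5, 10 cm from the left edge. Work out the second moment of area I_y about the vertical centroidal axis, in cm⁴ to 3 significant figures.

Split into non-overlapping primitives; take the origin at the lower-left of the bounding box.
Plate: 12.5 × 5.5, A = 68.75 cm², x = 6.25 cm, Ī = 895.18 cm⁴.
Hole 1 (subtracted): ⌀1, A = 0.7854 cm², x = 2.5 cm, Ī = 0.049087 cm⁴.
Hole 2 (subtracted): ⌀1, A = 0.7854 cm², x = 5 cm, Ī = 0.049087 cm⁴.
Hole 3 (subtracted): ⌀1, A = 0.7854 cm², x = 7.5 cm, Ī = 0.049087 cm⁴.
Hole 4 (subtracted): ⌀1, A = 0.7854 cm², x = 10 cm, Ī = 0.049087 cm⁴.
By symmetry the centroid is at mid-width, x̄ = 6.25 cm.
Transfer each piece to the vertical centroidal axis using Ī + A·d² with d = x − 6.25:
  plate: d = 0 cm → contributes +895.18 cm⁴
  hole 1: d = -3.75 cm → contributes −11.094 cm⁴
  hole 2: d = -1.25 cm → contributes −1.2763 cm⁴
  hole 3: d = 1.25 cm → contributes −1.2763 cm⁴
  hole 4: d = 3.75 cm → contributes −11.094 cm⁴
Total I = 870.44 cm⁴.

I_y ≈ 870 cm⁴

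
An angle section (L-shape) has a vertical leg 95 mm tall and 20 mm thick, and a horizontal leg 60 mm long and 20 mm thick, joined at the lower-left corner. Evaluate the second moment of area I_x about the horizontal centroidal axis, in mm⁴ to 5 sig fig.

Decompose the section into non-overlapping parts with the origin at the bottom-left of its bounding rectangle.
Vertical leg: 20 × 95, A = 1 900 mm², y = 47.5 mm, Ī = 1 428 958 mm⁴.
Horizontal leg (remainder): 40 × 20, A = 800 mm², y = 10 mm, Ī = 26666.67 mm⁴.
Centroid: ȳ = ΣA·y / ΣA = 36.38889 mm.
Transfer each piece to the horizontal centroidal axis using Ī + A·d² with d = y − 36.38889:
  vertical leg: d = 11.11111 mm → contributes +1 663 526 mm⁴
  horizontal leg (remainder): d = -26.38889 mm → contributes +583765.4 mm⁴
Total I = 2 247 292 mm⁴.

I_x ≈ 2.2473 × 10⁶ mm⁴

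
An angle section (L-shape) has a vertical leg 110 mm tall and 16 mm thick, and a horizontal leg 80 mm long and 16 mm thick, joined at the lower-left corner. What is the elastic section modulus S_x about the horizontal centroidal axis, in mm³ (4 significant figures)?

Decompose the section into non-overlapping parts with the origin at the bottom-left of its bounding rectangle.
Vertical leg: 16 × 110, A = 1 760 mm², y = 55 mm, Ī = 1 774 667 mm⁴.
Horizontal leg (remainder): 64 × 16, A = 1 024 mm², y = 8 mm, Ī = 21845.3 mm⁴.
Centroid: ȳ = ΣA·y / ΣA = 37.7126 mm.
Transfer each piece to the horizontal centroidal axis using Ī + A·d² with d = y − 37.7126:
  vertical leg: d = 17.2874 mm → contributes +2 300 647 mm⁴
  horizontal leg (remainder): d = -29.7126 mm → contributes +925 875 mm⁴
Total I = 3 226 522 mm⁴.
Extreme fibre distance c = 72.2874 mm; S = I/c = 44634.7 mm³.

S_x ≈ 4.463 × 10⁴ mm³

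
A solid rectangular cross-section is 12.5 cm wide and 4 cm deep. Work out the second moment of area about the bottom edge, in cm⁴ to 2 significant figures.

I_base ≈ 270 cm⁴

The section: 12.5 × 4, A = 50 cm², y = 2 cm, Ī = 66.67 cm⁴.
Transfer it to the base of the section using Ī + A·d² with d = y − 0:
  the section: d = 2 cm → contributes +266.7 cm⁴
Total I = 266.7 cm⁴.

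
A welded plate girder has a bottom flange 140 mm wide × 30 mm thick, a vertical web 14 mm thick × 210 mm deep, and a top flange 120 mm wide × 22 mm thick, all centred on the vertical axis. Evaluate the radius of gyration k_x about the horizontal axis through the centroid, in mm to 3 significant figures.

k_x ≈ 103 mm

Split into non-overlapping primitives; take the origin at the lower-left of the bounding box.
Bottom plate: 140 × 30, A = 4 200 mm², y = 15 mm, Ī = 315 000 mm⁴.
Web plate: 14 × 210, A = 2 940 mm², y = 135 mm, Ī = 10 804 500 mm⁴.
Top plate: 120 × 22, A = 2 640 mm², y = 251 mm, Ī = 106 480 mm⁴.
Centroid: ȳ = ΣA·y / ΣA = 114.78 mm.
Transfer each piece to the horizontal axis through the centroid using Ī + A·d² with d = y − 114.78:
  bottom plate: d = -99.779 mm → contributes +42 129 683 mm⁴
  web plate: d = 20.221 mm → contributes +12 006 616 mm⁴
  top plate: d = 136.22 mm → contributes +49 094 643 mm⁴
Total I = 103 230 943 mm⁴.
Radius of gyration: k = √(I/A) = √(103 230 943 / 9 780) = 102.74 mm.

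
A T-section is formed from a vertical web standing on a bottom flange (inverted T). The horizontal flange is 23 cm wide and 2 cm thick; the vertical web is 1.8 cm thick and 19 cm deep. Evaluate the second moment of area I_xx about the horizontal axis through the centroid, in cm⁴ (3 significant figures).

I_xx ≈ 3210 cm⁴

Break the section into simple shapes (no overlaps), measuring from the bottom-left corner of the bounding box.
Flange: 23 × 2, A = 46 cm², y = 1 cm, Ī = 15.333 cm⁴.
Web: 1.8 × 19, A = 34.2 cm², y = 11.5 cm, Ī = 1028.9 cm⁴.
Centroid: ȳ = ΣA·y / ΣA = 5.4776 cm.
Transfer each piece to the horizontal axis through the centroid using Ī + A·d² with d = y − 5.4776:
  flange: d = -4.4776 cm → contributes +937.56 cm⁴
  web: d = 6.0224 cm → contributes +2269.3 cm⁴
Total I = 3206.8 cm⁴.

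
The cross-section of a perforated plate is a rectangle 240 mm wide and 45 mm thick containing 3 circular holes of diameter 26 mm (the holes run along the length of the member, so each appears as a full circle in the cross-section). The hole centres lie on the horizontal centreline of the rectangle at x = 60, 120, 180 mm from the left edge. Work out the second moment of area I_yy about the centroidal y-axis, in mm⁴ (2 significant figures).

Break the section into simple shapes (no overlaps), measuring from the bottom-left corner of the bounding box.
Plate: 240 × 45, A = 10 800 mm², x = 120 mm, Ī = 51 840 000 mm⁴.
Hole 1 (subtracted): ⌀26, A = 530.9 mm², x = 60 mm, Ī = 22 432 mm⁴.
Hole 2 (subtracted): ⌀26, A = 530.9 mm², x = 120 mm, Ī = 22 432 mm⁴.
Hole 3 (subtracted): ⌀26, A = 530.9 mm², x = 180 mm, Ī = 22 432 mm⁴.
By symmetry the centroid is at mid-width, x̄ = 120 mm.
Transfer each piece to the centroidal y-axis using Ī + A·d² with d = x − 120:
  plate: d = 0 mm → contributes +51 840 000 mm⁴
  hole 1: d = -60 mm → contributes −1 933 777 mm⁴
  hole 2: d = 0 mm → contributes −22 432 mm⁴
  hole 3: d = 60 mm → contributes −1 933 777 mm⁴
Total I = 47 950 015 mm⁴.

I_yy ≈ 4.8 × 10⁷ mm⁴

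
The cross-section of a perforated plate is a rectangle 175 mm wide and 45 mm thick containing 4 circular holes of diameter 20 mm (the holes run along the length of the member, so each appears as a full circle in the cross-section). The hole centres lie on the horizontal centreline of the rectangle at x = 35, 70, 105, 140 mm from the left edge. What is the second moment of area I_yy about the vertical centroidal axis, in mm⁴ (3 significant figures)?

Break the section into simple shapes (no overlaps), measuring from the bottom-left corner of the bounding box.
Plate: 175 × 45, A = 7 875 mm², x = 87.5 mm, Ī = 20 097 656 mm⁴.
Hole 1 (subtracted): ⌀20, A = 314.16 mm², x = 35 mm, Ī = 7 854 mm⁴.
Hole 2 (subtracted): ⌀20, A = 314.16 mm², x = 70 mm, Ī = 7 854 mm⁴.
Hole 3 (subtracted): ⌀20, A = 314.16 mm², x = 105 mm, Ī = 7 854 mm⁴.
Hole 4 (subtracted): ⌀20, A = 314.16 mm², x = 140 mm, Ī = 7 854 mm⁴.
By symmetry the centroid is at mid-width, x̄ = 87.5 mm.
Transfer each piece to the vertical centroidal axis using Ī + A·d² with d = x − 87.5:
  plate: d = 0 mm → contributes +20 097 656 mm⁴
  hole 1: d = -52.5 mm → contributes −873 755 mm⁴
  hole 2: d = -17.5 mm → contributes −104 065 mm⁴
  hole 3: d = 17.5 mm → contributes −104 065 mm⁴
  hole 4: d = 52.5 mm → contributes −873 755 mm⁴
Total I = 18 142 015 mm⁴.

I_yy ≈ 1.81 × 10⁷ mm⁴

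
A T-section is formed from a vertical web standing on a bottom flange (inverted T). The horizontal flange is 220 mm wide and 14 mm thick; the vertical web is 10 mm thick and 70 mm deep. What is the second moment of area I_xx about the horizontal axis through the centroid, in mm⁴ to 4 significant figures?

I_xx ≈ 1.342 × 10⁶ mm⁴

Treat the section as a set of non-overlapping primitives; coordinates are from the bounding-box lower-left.
Flange: 220 × 14, A = 3 080 mm², y = 7 mm, Ī = 50306.7 mm⁴.
Web: 10 × 70, A = 700 mm², y = 49 mm, Ī = 285 833 mm⁴.
Centroid: ȳ = ΣA·y / ΣA = 14.7778 mm.
Transfer each piece to the horizontal axis through the centroid using Ī + A·d² with d = y − 14.7778:
  flange: d = -7.77778 mm → contributes +236 628 mm⁴
  web: d = 34.2222 mm → contributes +1 105 646 mm⁴
Total I = 1 342 273 mm⁴.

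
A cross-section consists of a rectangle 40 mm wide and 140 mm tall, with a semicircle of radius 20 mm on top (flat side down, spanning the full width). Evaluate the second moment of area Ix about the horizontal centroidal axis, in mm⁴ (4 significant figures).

Split into non-overlapping primitives; take the origin at the lower-left of the bounding box.
Rectangular body: 40 × 140, A = 5 600 mm², y = 70 mm, Ī = 9 146 667 mm⁴.
Semicircular cap: semicircle r = 20, A = 628.319 mm², y = 148.488 mm, Ī = 17561.1 mm⁴.
Centroid: ȳ = ΣA·y / ΣA = 77.918 mm.
Transfer each piece to the horizontal centroidal axis using Ī + A·d² with d = y − 77.918:
  rectangular body: d = -7.91797 mm → contributes +9 497 754 mm⁴
  semicircular cap: d = 70.5703 mm → contributes +3 146 692 mm⁴
Total I = 12 644 446 mm⁴.

Ix ≈ 1.264 × 10⁷ mm⁴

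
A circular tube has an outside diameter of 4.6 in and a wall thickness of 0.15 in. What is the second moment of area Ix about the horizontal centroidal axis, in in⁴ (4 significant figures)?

Ix ≈ 5.197 in⁴

Decompose the section into non-overlapping parts with the origin at the bottom-left of its bounding rectangle.
Outer circle: ⌀4.6, A = 16.619 in², y = 2.3 in, Ī = 21.9787 in⁴.
Bore (subtracted): ⌀4.3, A = 14.522 in², y = 2.3 in, Ī = 16.782 in⁴.
By symmetry the centroid is at mid-height, ȳ = 2.3 in.
All pieces are centred on the horizontal centroidal axis, so I = ΣĪ (holes subtracted) = 5.19666 in⁴.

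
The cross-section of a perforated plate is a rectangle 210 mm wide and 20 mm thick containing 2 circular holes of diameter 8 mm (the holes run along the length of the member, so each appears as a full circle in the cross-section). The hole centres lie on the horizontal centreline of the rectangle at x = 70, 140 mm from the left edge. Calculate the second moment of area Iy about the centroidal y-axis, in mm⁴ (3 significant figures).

Decompose the section into non-overlapping parts with the origin at the bottom-left of its bounding rectangle.
Plate: 210 × 20, A = 4 200 mm², x = 105 mm, Ī = 15 435 000 mm⁴.
Hole 1 (subtracted): ⌀8, A = 50.265 mm², x = 70 mm, Ī = 201.06 mm⁴.
Hole 2 (subtracted): ⌀8, A = 50.265 mm², x = 140 mm, Ī = 201.06 mm⁴.
By symmetry the centroid is at mid-width, x̄ = 105 mm.
Transfer each piece to the centroidal y-axis using Ī + A·d² with d = x − 105:
  plate: d = 0 mm → contributes +15 435 000 mm⁴
  hole 1: d = -35 mm → contributes −61 776 mm⁴
  hole 2: d = 35 mm → contributes −61 776 mm⁴
Total I = 15 311 447 mm⁴.

Iy ≈ 1.53 × 10⁷ mm⁴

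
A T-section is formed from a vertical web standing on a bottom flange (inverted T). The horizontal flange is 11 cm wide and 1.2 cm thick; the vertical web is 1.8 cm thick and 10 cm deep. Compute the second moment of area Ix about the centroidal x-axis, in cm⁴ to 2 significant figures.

Ix ≈ 390 cm⁴

Break the section into simple shapes (no overlaps), measuring from the bottom-left corner of the bounding box.
Flange: 11 × 1.2, A = 13.2 cm², y = 0.6 cm, Ī = 1.584 cm⁴.
Web: 1.8 × 10, A = 18 cm², y = 6.2 cm, Ī = 150 cm⁴.
Centroid: ȳ = ΣA·y / ΣA = 3.831 cm.
Transfer each piece to the centroidal x-axis using Ī + A·d² with d = y − 3.831:
  flange: d = -3.231 cm → contributes +139.4 cm⁴
  web: d = 2.369 cm → contributes +251 cm⁴
Total I = 390.4 cm⁴.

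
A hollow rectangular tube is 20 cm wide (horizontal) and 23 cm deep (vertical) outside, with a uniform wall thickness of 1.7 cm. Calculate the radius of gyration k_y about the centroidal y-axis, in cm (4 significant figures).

k_y ≈ 7.642 cm

Break the section into simple shapes (no overlaps), measuring from the bottom-left corner of the bounding box.
Outer rectangle: 20 × 23, A = 460 cm², x = 10 cm, Ī = 15333.3 cm⁴.
Inner void (subtracted): 16.6 × 19.6, A = 325.36 cm², x = 10 cm, Ī = 7471.35 cm⁴.
By symmetry the centroid is at mid-width, x̄ = 10 cm.
All pieces are centred on the centroidal y-axis, so I = ΣĪ (holes subtracted) = 7861.98 cm⁴.
Radius of gyration: k = √(I/A) = √(7861.98 / 134.64) = 7.64151 cm.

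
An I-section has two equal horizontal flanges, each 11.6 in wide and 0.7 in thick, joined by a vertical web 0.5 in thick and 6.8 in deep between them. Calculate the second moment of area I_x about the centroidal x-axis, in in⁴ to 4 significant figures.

I_x ≈ 242.1 in⁴

Decompose the section into non-overlapping parts with the origin at the bottom-left of its bounding rectangle.
Bottom flange: 11.6 × 0.7, A = 8.12 in², y = 0.35 in, Ī = 0.331567 in⁴.
Web: 0.5 × 6.8, A = 3.4 in², y = 4.1 in, Ī = 13.1013 in⁴.
Top flange: 11.6 × 0.7, A = 8.12 in², y = 7.85 in, Ī = 0.331567 in⁴.
By symmetry the centroid is at mid-height, ȳ = 4.1 in.
Transfer each piece to the centroidal x-axis using Ī + A·d² with d = y − 4.1:
  bottom flange: d = -3.75 in → contributes +114.519 in⁴
  web: d = 0 in → contributes +13.1013 in⁴
  top flange: d = 3.75 in → contributes +114.519 in⁴
Total I = 242.139 in⁴.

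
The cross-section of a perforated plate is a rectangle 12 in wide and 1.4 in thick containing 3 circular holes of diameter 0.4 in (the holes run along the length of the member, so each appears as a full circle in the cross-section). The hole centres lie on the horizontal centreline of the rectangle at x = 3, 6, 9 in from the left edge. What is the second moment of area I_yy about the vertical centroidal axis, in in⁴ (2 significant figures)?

Treat the section as a set of non-overlapping primitives; coordinates are from the bounding-box lower-left.
Plate: 12 × 1.4, A = 16.8 in², x = 6 in, Ī = 201.6 in⁴.
Hole 1 (subtracted): ⌀0.4, A = 0.1257 in², x = 3 in, Ī = 0.001257 in⁴.
Hole 2 (subtracted): ⌀0.4, A = 0.1257 in², x = 6 in, Ī = 0.001257 in⁴.
Hole 3 (subtracted): ⌀0.4, A = 0.1257 in², x = 9 in, Ī = 0.001257 in⁴.
By symmetry the centroid is at mid-width, x̄ = 6 in.
Transfer each piece to the vertical centroidal axis using Ī + A·d² with d = x − 6:
  plate: d = 0 in → contributes +201.6 in⁴
  hole 1: d = -3 in → contributes −1.132 in⁴
  hole 2: d = 0 in → contributes −0.001257 in⁴
  hole 3: d = 3 in → contributes −1.132 in⁴
Total I = 199.3 in⁴.

I_yy ≈ 200 in⁴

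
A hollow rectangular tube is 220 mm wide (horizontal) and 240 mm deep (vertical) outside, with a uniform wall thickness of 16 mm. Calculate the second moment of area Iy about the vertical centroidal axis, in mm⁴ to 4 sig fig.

Iy ≈ 9.779 × 10⁷ mm⁴

Treat the section as a set of non-overlapping primitives; coordinates are from the bounding-box lower-left.
Outer rectangle: 220 × 240, A = 52 800 mm², x = 110 mm, Ī = 212 960 000 mm⁴.
Inner void (subtracted): 188 × 208, A = 39 104 mm², x = 110 mm, Ī = 115 174 315 mm⁴.
By symmetry the centroid is at mid-width, x̄ = 110 mm.
All pieces are centred on the vertical centroidal axis, so I = ΣĪ (holes subtracted) = 97 785 685 mm⁴.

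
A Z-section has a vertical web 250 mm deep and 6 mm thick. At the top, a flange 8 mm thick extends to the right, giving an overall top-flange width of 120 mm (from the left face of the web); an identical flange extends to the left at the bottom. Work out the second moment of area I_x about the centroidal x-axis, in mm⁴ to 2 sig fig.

I_x ≈ 3.5 × 10⁷ mm⁴

Split into non-overlapping primitives; take the origin at the lower-left of the bounding box.
Web: 6 × 250, A = 1 500 mm², y = 125 mm, Ī = 7 812 500 mm⁴.
Top flange (beyond web): 114 × 8, A = 912 mm², y = 246 mm, Ī = 4 864 mm⁴.
Bottom flange (beyond web): 114 × 8, A = 912 mm², y = 4 mm, Ī = 4 864 mm⁴.
Centroid: ȳ = ΣA·y / ΣA = 125 mm.
Transfer each piece to the centroidal x-axis using Ī + A·d² with d = y − 125:
  web: d = 0 mm → contributes +7 812 500 mm⁴
  top flange (beyond web): d = 121 mm → contributes +13 357 456 mm⁴
  bottom flange (beyond web): d = -121 mm → contributes +13 357 456 mm⁴
Total I = 34 527 412 mm⁴.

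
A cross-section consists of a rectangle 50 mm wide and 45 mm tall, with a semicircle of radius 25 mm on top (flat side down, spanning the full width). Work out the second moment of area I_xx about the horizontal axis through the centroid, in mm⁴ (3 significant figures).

Treat the section as a set of non-overlapping primitives; coordinates are from the bounding-box lower-left.
Rectangular body: 50 × 45, A = 2 250 mm², y = 22.5 mm, Ī = 379 688 mm⁴.
Semicircular cap: semicircle r = 25, A = 981.75 mm², y = 55.61 mm, Ī = 42 874 mm⁴.
Centroid: ȳ = ΣA·y / ΣA = 32.558 mm.
Transfer each piece to the horizontal axis through the centroid using Ī + A·d² with d = y − 32.558:
  rectangular body: d = -10.058 mm → contributes +607 320 mm⁴
  semicircular cap: d = 23.052 mm → contributes +564 569 mm⁴
Total I = 1 171 889 mm⁴.

I_xx ≈ 1.17 × 10⁶ mm⁴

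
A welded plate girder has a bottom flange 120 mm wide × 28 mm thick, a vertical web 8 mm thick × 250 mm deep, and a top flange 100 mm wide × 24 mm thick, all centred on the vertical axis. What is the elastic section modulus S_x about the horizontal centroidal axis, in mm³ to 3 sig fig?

S_x ≈ 7.09 × 10⁵ mm³

Treat the section as a set of non-overlapping primitives; coordinates are from the bounding-box lower-left.
Bottom plate: 120 × 28, A = 3 360 mm², y = 14 mm, Ī = 219 520 mm⁴.
Web plate: 8 × 250, A = 2 000 mm², y = 153 mm, Ī = 10 416 667 mm⁴.
Top plate: 100 × 24, A = 2 400 mm², y = 290 mm, Ī = 115 200 mm⁴.
Centroid: ȳ = ΣA·y / ΣA = 135.19 mm.
Transfer each piece to the horizontal centroidal axis using Ī + A·d² with d = y − 135.19:
  bottom plate: d = -121.19 mm → contributes +49 564 284 mm⁴
  web plate: d = 17.814 mm → contributes +11 051 375 mm⁴
  top plate: d = 154.81 mm → contributes +57 637 221 mm⁴
Total I = 118 252 879 mm⁴.
Extreme fibre distance c = 166.81 mm; S = I/c = 708 889 mm³.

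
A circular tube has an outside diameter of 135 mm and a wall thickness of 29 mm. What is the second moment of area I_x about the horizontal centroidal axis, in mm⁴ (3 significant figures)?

I_x ≈ 1.46 × 10⁷ mm⁴

Decompose the section into non-overlapping parts with the origin at the bottom-left of its bounding rectangle.
Outer circle: ⌀135, A = 14 314 mm², y = 67.5 mm, Ī = 16 304 406 mm⁴.
Bore (subtracted): ⌀77, A = 4656.6 mm², y = 67.5 mm, Ī = 1 725 571 mm⁴.
By symmetry the centroid is at mid-height, ȳ = 67.5 mm.
All pieces are centred on the horizontal centroidal axis, so I = ΣĪ (holes subtracted) = 14 578 835 mm⁴.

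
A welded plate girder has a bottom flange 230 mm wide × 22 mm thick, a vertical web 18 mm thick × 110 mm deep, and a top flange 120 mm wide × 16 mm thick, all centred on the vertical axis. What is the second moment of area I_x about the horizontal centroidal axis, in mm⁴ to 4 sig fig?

I_x ≈ 2.684 × 10⁷ mm⁴

Treat the section as a set of non-overlapping primitives; coordinates are from the bounding-box lower-left.
Bottom plate: 230 × 22, A = 5 060 mm², y = 11 mm, Ī = 204 087 mm⁴.
Web plate: 18 × 110, A = 1 980 mm², y = 77 mm, Ī = 1 996 500 mm⁴.
Top plate: 120 × 16, A = 1 920 mm², y = 140 mm, Ī = 40 960 mm⁴.
Centroid: ȳ = ΣA·y / ΣA = 53.2277 mm.
Transfer each piece to the horizontal centroidal axis using Ī + A·d² with d = y − 53.2277:
  bottom plate: d = -42.2277 mm → contributes +9 226 961 mm⁴
  web plate: d = 23.7723 mm → contributes +3 115 444 mm⁴
  top plate: d = 86.7723 mm → contributes +14 497 477 mm⁴
Total I = 26 839 882 mm⁴.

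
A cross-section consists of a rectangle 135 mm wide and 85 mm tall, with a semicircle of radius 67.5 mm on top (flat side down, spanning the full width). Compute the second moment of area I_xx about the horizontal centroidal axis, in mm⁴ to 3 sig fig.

I_xx ≈ 3.15 × 10⁷ mm⁴

Treat the section as a set of non-overlapping primitives; coordinates are from the bounding-box lower-left.
Rectangular body: 135 × 85, A = 11 475 mm², y = 42.5 mm, Ī = 6 908 906 mm⁴.
Semicircular cap: semicircle r = 67.5, A = 7156.9 mm², y = 113.65 mm, Ī = 2 278 490 mm⁴.
Centroid: ȳ = ΣA·y / ΣA = 69.829 mm.
Transfer each piece to the horizontal centroidal axis using Ī + A·d² with d = y − 69.829:
  rectangular body: d = -27.329 mm → contributes +15 479 589 mm⁴
  semicircular cap: d = 43.818 mm → contributes +16 020 197 mm⁴
Total I = 31 499 785 mm⁴.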